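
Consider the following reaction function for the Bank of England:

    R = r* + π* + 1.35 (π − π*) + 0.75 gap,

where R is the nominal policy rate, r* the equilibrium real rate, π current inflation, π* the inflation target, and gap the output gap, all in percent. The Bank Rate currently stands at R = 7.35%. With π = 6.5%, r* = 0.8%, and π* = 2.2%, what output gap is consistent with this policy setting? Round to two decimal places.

-1.94%

0.75 gap = 7.35 − 0.8 − 2.2 − 1.35 × (6.5 − 2.2) = -1.455
gap = -1.455 / 0.75 = -1.94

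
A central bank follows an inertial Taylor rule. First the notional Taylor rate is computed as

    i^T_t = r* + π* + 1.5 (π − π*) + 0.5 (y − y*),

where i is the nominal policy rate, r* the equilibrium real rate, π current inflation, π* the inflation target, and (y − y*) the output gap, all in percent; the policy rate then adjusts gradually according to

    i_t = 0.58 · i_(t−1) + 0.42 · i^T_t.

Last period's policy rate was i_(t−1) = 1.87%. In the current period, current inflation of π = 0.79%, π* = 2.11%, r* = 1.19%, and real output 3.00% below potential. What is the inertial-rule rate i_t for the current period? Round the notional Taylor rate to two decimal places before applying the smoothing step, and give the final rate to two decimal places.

Output 3.00% below potential → (y − y*) = -3.00.
i^T_t = 1.19 + 2.11 + 1.5 × (0.79 − 2.11) + 0.5 × (-3.00)
   = 1.19 + 2.11 − 1.98 − 1.5 = -0.18
i_t = 0.58 × 1.87 + 0.42 × (-0.18) = 1.0846 − 0.0756 = 1.01

1.01%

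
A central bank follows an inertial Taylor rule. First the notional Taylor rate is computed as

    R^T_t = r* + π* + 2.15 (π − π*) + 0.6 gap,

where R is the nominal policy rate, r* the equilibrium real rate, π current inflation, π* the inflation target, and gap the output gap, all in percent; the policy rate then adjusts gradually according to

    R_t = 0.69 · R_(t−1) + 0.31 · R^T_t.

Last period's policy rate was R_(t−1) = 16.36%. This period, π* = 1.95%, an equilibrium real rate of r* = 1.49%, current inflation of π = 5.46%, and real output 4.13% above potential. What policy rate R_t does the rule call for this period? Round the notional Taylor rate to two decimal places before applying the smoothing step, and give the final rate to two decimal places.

15.46%

Output 4.13% above potential → gap = 4.13.
R^T_t = 1.49 + 1.95 + 2.15 × (5.46 − 1.95) + 0.6 × 4.13
   = 1.49 + 1.95 + 7.5465 + 2.478 = 13.46
R_t = 0.69 × 16.36 + 0.31 × 13.46 = 11.2884 + 4.1726 = 15.46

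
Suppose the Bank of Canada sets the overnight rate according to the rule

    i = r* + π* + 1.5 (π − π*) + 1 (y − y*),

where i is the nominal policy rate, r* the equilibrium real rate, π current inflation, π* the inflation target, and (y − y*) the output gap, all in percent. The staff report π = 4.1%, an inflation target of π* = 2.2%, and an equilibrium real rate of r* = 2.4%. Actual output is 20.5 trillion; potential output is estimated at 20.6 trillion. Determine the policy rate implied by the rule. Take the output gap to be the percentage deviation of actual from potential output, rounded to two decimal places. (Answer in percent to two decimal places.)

6.96%

Output gap = 100 × (20.5 − 20.6) / 20.6 = -0.49%.
i = 2.40 + 2.20 + 1.5 × (4.10 − 2.20) + 1 × (-0.49)
   = 2.40 + 2.2 + 2.85 − 0.49 = 6.96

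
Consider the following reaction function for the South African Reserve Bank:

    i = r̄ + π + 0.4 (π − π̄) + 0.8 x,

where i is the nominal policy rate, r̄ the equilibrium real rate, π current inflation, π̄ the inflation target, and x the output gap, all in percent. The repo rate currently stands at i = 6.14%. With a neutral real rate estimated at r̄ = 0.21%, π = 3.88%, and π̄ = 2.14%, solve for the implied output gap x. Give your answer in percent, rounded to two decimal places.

1.69%

0.8 x = 6.14 − 0.21 − 3.88 − 0.4 × (3.88 − 2.14) = 1.354
x = 1.354 / 0.8 = 1.69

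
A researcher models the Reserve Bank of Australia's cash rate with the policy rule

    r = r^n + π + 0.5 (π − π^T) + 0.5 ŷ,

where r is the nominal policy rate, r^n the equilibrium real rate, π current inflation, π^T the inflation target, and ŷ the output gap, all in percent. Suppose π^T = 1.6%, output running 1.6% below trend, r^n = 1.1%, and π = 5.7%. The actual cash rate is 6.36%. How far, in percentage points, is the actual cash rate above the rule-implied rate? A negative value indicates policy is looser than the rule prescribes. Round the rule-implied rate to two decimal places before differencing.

-1.69 pp

Output 1.6% below potential → ŷ = -1.6.
r = 1.1 + 5.7 + 0.5 × (5.7 − 1.6) + 0.5 × (-1.6)
   = 1.1 + 5.7 + 2.05 − 0.8 = 8.05
Deviation = 6.36 − 8.05 = -1.69 pp.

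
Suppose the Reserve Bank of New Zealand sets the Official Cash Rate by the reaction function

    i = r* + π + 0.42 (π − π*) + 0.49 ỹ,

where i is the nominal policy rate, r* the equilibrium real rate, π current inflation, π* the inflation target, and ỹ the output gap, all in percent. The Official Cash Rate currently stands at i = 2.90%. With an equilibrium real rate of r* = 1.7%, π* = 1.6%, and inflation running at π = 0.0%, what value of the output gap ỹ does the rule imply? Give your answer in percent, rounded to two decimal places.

3.82%

0.49 ỹ = 2.90 − 1.7 − 0.0 − 0.42 × (0.0 − 1.6) = 1.872
ỹ = 1.872 / 0.49 = 3.82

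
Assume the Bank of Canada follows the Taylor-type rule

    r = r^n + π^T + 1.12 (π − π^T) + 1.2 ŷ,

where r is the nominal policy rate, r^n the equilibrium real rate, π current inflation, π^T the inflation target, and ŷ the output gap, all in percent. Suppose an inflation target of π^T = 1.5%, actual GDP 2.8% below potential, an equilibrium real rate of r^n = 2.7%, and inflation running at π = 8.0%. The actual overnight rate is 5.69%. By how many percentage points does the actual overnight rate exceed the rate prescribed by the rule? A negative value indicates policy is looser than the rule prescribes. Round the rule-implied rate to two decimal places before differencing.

-2.43 pp

Output 2.8% below potential → ŷ = -2.8.
r = 2.7 + 1.5 + 1.12 × (8.0 − 1.5) + 1.2 × (-2.8)
   = 2.7 + 1.5 + 7.28 − 3.36 = 8.12
Deviation = 5.69 − 8.12 = -2.43 pp.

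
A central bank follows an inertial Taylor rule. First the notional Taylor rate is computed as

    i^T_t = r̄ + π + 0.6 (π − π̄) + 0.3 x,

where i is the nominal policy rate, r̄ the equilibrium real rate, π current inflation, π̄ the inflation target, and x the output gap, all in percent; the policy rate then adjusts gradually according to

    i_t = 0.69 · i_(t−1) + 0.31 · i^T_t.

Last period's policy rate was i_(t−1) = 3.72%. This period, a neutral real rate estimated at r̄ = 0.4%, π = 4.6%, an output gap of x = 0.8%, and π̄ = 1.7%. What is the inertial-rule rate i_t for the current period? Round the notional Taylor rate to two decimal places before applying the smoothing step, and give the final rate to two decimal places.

i^T_t = 0.4 + 4.6 + 0.6 × (4.6 − 1.7) + 0.3 × 0.8
   = 0.4 + 4.6 + 1.74 + 0.24 = 6.98
i_t = 0.69 × 3.72 + 0.31 × 6.98 = 2.5668 + 2.1638 = 4.73

4.73%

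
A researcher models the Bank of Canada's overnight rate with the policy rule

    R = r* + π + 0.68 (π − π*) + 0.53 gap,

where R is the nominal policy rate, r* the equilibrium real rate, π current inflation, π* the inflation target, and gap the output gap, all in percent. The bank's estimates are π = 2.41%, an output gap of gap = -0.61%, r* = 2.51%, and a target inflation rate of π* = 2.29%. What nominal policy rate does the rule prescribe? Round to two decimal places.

R = 2.51 + 2.41 + 0.68 × (2.41 − 2.29) + 0.53 × (-0.61)
   = 2.51 + 2.41 + 0.0816 − 0.3233 = 4.68

4.68%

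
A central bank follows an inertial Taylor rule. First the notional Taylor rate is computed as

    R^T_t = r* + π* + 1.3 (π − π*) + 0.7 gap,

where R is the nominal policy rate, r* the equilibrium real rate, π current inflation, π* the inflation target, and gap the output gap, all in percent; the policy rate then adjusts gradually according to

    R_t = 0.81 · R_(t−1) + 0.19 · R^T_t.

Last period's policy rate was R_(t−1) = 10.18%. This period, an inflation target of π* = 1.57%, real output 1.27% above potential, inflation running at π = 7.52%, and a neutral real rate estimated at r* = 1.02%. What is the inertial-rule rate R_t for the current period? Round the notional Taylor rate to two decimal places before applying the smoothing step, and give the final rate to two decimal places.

10.38%

Output 1.27% above potential → gap = 1.27.
R^T_t = 1.02 + 1.57 + 1.3 × (7.52 − 1.57) + 0.7 × 1.27
   = 1.02 + 1.57 + 7.735 + 0.889 = 11.21
R_t = 0.81 × 10.18 + 0.19 × 11.21 = 8.2458 + 2.1299 = 10.38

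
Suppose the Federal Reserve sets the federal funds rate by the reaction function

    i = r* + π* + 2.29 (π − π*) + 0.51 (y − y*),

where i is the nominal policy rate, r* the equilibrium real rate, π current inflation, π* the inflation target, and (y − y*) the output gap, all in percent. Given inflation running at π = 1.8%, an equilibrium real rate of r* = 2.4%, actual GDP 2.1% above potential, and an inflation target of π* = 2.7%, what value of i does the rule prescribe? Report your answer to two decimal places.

Output 2.1% above potential → (y − y*) = 2.1.
i = 2.4 + 2.7 + 2.29 × (1.8 − 2.7) + 0.51 × 2.1
   = 2.4 + 2.7 − 2.061 + 1.071 = 4.11

4.11%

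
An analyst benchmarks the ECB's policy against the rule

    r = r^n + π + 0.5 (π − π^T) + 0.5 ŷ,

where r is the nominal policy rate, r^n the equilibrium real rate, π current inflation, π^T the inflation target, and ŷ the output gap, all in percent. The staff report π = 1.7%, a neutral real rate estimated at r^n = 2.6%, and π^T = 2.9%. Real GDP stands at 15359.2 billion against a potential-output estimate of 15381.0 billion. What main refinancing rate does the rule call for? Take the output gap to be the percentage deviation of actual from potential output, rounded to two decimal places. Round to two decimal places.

3.63%

Output gap = 100 × (15359.2 − 15381.0) / 15381.0 = -0.14%.
r = 2.60 + 1.70 + 0.5 × (1.70 − 2.90) + 0.5 × (-0.14)
   = 2.60 + 1.7 − 0.6 − 0.07 = 3.63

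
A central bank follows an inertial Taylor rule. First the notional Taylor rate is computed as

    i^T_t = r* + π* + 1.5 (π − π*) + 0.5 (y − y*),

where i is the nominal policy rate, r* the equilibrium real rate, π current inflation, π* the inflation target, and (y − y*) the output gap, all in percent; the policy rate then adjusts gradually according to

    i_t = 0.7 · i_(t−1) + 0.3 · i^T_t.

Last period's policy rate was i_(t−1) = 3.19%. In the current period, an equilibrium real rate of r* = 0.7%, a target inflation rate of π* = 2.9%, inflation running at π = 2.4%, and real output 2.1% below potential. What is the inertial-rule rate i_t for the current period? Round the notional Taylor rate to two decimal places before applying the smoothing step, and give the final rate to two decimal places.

2.77%

Output 2.1% below potential → (y − y*) = -2.1.
i^T_t = 0.7 + 2.9 + 1.5 × (2.4 − 2.9) + 0.5 × (-2.1)
   = 0.7 + 2.9 − 0.75 − 1.05 = 1.80
i_t = 0.7 × 3.19 + 0.3 × 1.80 = 2.233 + 0.54 = 2.77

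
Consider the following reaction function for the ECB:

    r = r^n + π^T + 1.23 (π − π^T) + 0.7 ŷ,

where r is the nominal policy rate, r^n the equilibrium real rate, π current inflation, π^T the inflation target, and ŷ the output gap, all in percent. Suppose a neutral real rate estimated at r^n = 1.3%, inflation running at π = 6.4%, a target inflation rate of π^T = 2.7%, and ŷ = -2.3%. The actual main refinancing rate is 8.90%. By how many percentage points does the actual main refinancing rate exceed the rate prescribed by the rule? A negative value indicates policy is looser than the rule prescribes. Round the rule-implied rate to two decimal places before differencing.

1.96 pp

r = 1.3 + 2.7 + 1.23 × (6.4 − 2.7) + 0.7 × (-2.3)
   = 1.3 + 2.7 + 4.551 − 1.61 = 6.94
Deviation = 8.90 − 6.94 = 1.96 pp.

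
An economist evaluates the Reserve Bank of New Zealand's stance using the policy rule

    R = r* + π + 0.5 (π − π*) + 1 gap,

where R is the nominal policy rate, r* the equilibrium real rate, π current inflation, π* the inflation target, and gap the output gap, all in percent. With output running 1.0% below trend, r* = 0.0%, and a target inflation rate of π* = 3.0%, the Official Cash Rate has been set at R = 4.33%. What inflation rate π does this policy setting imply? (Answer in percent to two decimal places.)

4.55%

Output 1.0% below potential → gap = -1.0.
Collecting π: R = r* + (1 + 0.5) π − 0.5 π* + 1 gap
1.5 π = 4.33 − 0.0 + 0.5 × 3.0 − 1 × (-1.0) = 6.83
π = 6.83 / 1.5 = 4.55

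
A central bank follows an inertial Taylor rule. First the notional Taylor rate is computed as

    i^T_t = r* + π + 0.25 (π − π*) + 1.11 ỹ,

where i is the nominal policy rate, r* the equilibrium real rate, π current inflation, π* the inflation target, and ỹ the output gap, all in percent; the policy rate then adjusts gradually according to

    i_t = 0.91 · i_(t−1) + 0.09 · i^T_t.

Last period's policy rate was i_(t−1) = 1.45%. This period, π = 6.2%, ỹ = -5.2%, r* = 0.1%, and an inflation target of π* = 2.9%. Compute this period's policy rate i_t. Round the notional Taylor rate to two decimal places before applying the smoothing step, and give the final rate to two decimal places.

i^T_t = 0.1 + 6.2 + 0.25 × (6.2 − 2.9) + 1.11 × (-5.2)
   = 0.1 + 6.2 + 0.825 − 5.772 = 1.35
i_t = 0.91 × 1.45 + 0.09 × 1.35 = 1.3195 + 0.1215 = 1.44

1.44%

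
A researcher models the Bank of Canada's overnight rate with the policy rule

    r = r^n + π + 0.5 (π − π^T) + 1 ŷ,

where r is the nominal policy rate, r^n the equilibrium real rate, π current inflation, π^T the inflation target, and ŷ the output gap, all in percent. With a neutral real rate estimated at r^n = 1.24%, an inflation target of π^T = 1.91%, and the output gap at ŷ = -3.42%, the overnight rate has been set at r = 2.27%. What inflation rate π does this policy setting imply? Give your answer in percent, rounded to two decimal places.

3.60%

Collecting π: r = r^n + (1 + 0.5) π − 0.5 π^T + 1 ŷ
1.5 π = 2.27 − 1.24 + 0.5 × 1.91 − 1 × (-3.42) = 5.405
π = 5.405 / 1.5 = 3.60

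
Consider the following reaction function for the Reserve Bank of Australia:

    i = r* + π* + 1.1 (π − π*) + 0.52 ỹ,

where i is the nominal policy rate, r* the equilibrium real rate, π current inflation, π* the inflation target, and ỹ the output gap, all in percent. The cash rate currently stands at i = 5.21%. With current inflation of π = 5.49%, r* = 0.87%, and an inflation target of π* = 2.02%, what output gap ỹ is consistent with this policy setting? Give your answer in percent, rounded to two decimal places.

0.52 ỹ = 5.21 − 0.87 − 2.02 − 1.1 × (5.49 − 2.02) = -1.497
ỹ = -1.497 / 0.52 = -2.88

-2.88%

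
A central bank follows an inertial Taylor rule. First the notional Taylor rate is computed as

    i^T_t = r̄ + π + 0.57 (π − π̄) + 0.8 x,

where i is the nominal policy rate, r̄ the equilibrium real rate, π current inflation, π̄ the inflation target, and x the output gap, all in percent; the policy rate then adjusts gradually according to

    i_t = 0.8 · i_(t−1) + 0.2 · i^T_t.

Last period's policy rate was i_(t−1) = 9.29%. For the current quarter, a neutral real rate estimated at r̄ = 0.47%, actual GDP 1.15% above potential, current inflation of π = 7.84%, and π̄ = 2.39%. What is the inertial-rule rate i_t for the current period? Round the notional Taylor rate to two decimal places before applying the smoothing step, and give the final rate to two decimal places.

9.90%

Output 1.15% above potential → x = 1.15.
i^T_t = 0.47 + 7.84 + 0.57 × (7.84 − 2.39) + 0.8 × 1.15
   = 0.47 + 7.84 + 3.1065 + 0.92 = 12.34
i_t = 0.8 × 9.29 + 0.2 × 12.34 = 7.432 + 2.468 = 9.90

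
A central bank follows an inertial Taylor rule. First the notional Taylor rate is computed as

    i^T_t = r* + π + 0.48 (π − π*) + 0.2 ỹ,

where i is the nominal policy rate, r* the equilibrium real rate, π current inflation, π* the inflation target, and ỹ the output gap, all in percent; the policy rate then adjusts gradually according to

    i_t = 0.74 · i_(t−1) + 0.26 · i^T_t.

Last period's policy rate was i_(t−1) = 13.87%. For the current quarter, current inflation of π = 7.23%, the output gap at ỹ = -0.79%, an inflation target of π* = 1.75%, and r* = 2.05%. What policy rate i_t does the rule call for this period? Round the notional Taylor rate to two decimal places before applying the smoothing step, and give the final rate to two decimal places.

i^T_t = 2.05 + 7.23 + 0.48 × (7.23 − 1.75) + 0.2 × (-0.79)
   = 2.05 + 7.23 + 2.6304 − 0.158 = 11.75
i_t = 0.74 × 13.87 + 0.26 × 11.75 = 10.2638 + 3.055 = 13.32

13.32%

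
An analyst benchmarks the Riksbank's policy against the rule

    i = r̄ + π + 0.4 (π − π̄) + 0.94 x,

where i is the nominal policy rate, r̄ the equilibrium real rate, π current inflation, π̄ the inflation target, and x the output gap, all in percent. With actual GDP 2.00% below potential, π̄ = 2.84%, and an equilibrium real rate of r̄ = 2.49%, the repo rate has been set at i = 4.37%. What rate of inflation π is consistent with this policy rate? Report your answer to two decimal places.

Output 2.00% below potential → x = -2.00.
Collecting π: i = r̄ + (1 + 0.4) π − 0.4 π̄ + 0.94 x
1.4 π = 4.37 − 2.49 + 0.4 × 2.84 − 0.94 × (-2.00) = 4.896
π = 4.896 / 1.4 = 3.50

3.50%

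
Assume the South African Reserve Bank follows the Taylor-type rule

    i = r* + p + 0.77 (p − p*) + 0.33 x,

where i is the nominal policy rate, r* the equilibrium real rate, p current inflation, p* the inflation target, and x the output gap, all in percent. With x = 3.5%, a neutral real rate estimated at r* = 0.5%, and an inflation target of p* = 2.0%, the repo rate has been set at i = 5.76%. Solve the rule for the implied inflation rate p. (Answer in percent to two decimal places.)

3.19%

Collecting p: i = r* + (1 + 0.77) p − 0.77 p* + 0.33 x
1.77 p = 5.76 − 0.5 + 0.77 × 2.0 − 0.33 × 3.5 = 5.645
p = 5.645 / 1.77 = 3.19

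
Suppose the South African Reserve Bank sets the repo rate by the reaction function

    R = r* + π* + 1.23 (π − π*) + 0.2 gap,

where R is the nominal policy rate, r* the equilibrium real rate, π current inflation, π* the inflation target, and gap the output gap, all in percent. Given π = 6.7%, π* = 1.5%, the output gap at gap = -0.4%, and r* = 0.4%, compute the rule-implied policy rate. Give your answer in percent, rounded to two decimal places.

8.22%

R = 0.4 + 1.5 + 1.23 × (6.7 − 1.5) + 0.2 × (-0.4)
   = 0.4 + 1.5 + 6.396 − 0.08 = 8.22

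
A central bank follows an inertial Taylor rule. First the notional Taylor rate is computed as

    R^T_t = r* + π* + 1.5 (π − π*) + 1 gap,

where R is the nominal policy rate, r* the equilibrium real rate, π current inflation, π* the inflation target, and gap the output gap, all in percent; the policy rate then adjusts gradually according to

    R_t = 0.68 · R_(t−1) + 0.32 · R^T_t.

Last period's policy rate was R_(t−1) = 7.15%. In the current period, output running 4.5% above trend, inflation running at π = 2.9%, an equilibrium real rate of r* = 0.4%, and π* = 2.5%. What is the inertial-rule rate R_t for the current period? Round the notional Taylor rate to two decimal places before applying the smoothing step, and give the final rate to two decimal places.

7.42%

Output 4.5% above potential → gap = 4.5.
R^T_t = 0.4 + 2.5 + 1.5 × (2.9 − 2.5) + 1 × 4.5
   = 0.4 + 2.5 + 0.6 + 4.5 = 8.00
R_t = 0.68 × 7.15 + 0.32 × 8.00 = 4.862 + 2.56 = 7.42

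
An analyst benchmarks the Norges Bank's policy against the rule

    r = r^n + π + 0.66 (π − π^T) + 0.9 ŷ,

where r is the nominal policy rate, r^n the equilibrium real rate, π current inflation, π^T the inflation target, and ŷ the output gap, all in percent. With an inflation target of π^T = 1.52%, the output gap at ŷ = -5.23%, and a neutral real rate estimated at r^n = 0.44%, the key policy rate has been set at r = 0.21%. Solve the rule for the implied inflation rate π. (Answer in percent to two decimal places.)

3.30%

Collecting π: r = r^n + (1 + 0.66) π − 0.66 π^T + 0.9 ŷ
1.66 π = 0.21 − 0.44 + 0.66 × 1.52 − 0.9 × (-5.23) = 5.4802
π = 5.4802 / 1.66 = 3.30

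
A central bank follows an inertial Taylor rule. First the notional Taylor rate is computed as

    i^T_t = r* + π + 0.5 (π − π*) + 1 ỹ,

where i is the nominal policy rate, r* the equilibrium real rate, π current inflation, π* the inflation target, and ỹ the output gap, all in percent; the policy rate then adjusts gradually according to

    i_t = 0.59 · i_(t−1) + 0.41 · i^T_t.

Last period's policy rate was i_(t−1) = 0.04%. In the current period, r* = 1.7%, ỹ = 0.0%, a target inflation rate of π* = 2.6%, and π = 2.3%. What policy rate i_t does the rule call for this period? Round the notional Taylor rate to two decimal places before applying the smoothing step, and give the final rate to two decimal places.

1.60%

i^T_t = 1.7 + 2.3 + 0.5 × (2.3 − 2.6) + 1 × 0.0
   = 1.7 + 2.3 − 0.15 + 0 = 3.85
i_t = 0.59 × 0.04 + 0.41 × 3.85 = 0.0236 + 1.5785 = 1.60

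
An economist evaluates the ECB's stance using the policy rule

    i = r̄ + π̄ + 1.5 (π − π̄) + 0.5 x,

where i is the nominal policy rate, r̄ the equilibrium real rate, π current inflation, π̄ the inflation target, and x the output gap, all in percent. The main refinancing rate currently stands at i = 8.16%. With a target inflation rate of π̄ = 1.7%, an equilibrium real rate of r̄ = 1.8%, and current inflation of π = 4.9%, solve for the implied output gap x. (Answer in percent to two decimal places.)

0.5 x = 8.16 − 1.8 − 1.7 − 1.5 × (4.9 − 1.7) = -0.14
x = -0.14 / 0.5 = -0.28

-0.28%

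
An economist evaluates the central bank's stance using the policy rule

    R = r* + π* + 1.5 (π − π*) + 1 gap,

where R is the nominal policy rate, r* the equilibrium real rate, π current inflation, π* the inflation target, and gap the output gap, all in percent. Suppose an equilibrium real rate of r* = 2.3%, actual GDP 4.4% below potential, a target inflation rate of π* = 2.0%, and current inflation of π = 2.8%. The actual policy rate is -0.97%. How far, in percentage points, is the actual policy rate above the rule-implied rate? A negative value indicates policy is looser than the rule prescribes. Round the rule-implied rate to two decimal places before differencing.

-2.07 pp

Output 4.4% below potential → gap = -4.4.
R = 2.3 + 2.0 + 1.5 × (2.8 − 2.0) + 1 × (-4.4)
   = 2.3 + 2 + 1.2 − 4.4 = 1.10
Deviation = -0.97 − 1.10 = -2.07 pp.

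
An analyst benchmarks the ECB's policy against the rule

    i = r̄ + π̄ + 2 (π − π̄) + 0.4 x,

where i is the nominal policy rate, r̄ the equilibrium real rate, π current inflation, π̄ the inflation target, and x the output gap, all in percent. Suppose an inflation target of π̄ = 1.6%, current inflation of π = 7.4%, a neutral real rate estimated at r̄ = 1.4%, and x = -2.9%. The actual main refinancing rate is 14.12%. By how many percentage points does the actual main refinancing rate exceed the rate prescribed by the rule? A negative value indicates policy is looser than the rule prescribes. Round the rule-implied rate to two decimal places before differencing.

i = 1.4 + 1.6 + 2 × (7.4 − 1.6) + 0.4 × (-2.9)
   = 1.4 + 1.6 + 11.6 − 1.16 = 13.44
Deviation = 14.12 − 13.44 = 0.68 pp.

0.68 pp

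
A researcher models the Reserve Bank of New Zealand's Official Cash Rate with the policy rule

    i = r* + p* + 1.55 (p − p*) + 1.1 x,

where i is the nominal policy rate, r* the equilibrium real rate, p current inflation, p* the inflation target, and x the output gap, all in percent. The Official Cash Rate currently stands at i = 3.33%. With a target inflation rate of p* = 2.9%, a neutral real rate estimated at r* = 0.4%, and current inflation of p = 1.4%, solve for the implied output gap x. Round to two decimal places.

2.14%

1.1 x = 3.33 − 0.4 − 2.9 − 1.55 × (1.4 − 2.9) = 2.355
x = 2.355 / 1.1 = 2.14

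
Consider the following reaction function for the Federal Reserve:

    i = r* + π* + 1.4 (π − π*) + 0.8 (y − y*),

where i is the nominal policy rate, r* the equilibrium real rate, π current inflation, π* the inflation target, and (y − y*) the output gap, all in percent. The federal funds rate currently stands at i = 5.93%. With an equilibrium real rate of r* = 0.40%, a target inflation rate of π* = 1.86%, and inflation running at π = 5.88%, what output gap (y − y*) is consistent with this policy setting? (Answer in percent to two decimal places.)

0.8 (y − y*) = 5.93 − 0.40 − 1.86 − 1.4 × (5.88 − 1.86) = -1.958
(y − y*) = -1.958 / 0.8 = -2.45

-2.45%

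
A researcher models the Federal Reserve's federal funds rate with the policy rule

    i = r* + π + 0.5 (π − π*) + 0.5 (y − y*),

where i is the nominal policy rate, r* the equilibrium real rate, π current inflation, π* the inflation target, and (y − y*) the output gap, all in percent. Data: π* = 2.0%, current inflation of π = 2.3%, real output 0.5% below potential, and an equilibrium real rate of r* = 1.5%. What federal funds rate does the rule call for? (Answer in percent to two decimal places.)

Output 0.5% below potential → (y − y*) = -0.5.
i = 1.5 + 2.3 + 0.5 × (2.3 − 2.0) + 0.5 × (-0.5)
   = 1.5 + 2.3 + 0.15 − 0.25 = 3.70

3.70%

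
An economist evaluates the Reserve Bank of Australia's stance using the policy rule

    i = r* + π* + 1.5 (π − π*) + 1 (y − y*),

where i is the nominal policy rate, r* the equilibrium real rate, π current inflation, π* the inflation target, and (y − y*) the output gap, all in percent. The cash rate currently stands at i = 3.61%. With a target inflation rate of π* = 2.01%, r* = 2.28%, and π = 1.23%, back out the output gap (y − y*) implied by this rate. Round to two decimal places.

1 (y − y*) = 3.61 − 2.28 − 2.01 − 1.5 × (1.23 − 2.01) = 0.49
(y − y*) = 0.49 / 1 = 0.49

0.49%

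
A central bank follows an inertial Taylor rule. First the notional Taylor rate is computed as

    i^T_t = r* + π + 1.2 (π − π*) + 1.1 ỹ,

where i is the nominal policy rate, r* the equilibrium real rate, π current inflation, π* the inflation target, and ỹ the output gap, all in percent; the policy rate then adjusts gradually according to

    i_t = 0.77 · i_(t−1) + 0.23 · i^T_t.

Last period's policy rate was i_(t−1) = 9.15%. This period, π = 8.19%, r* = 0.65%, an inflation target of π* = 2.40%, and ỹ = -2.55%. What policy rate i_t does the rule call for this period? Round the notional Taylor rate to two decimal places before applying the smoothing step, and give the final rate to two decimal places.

10.03%

i^T_t = 0.65 + 8.19 + 1.2 × (8.19 − 2.40) + 1.1 × (-2.55)
   = 0.65 + 8.19 + 6.948 − 2.805 = 12.98
i_t = 0.77 × 9.15 + 0.23 × 12.98 = 7.0455 + 2.9854 = 10.03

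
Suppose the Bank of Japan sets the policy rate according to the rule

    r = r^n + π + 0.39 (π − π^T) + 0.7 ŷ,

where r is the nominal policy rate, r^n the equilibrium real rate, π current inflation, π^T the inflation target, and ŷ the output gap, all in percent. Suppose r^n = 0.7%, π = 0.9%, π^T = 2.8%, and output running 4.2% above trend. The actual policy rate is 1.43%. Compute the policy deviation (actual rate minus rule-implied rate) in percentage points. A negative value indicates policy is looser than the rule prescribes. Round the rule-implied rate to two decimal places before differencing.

-2.37 pp

Output 4.2% above potential → ŷ = 4.2.
r = 0.7 + 0.9 + 0.39 × (0.9 − 2.8) + 0.7 × 4.2
   = 0.7 + 0.9 − 0.741 + 2.94 = 3.80
Deviation = 1.43 − 3.80 = -2.37 pp.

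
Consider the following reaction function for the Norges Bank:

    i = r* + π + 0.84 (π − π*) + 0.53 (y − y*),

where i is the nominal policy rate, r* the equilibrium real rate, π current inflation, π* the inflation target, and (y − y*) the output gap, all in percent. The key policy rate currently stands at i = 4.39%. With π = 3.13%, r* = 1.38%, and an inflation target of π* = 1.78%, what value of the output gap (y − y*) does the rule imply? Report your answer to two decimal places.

-2.37%

0.53 (y − y*) = 4.39 − 1.38 − 3.13 − 0.84 × (3.13 − 1.78) = -1.254
(y − y*) = -1.254 / 0.53 = -2.37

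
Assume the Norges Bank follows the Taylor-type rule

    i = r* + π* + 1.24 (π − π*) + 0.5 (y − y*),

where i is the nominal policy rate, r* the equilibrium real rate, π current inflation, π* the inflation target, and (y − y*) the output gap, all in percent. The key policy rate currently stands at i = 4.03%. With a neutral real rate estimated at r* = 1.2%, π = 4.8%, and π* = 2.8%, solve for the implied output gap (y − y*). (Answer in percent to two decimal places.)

-4.90%

0.5 (y − y*) = 4.03 − 1.2 − 2.8 − 1.24 × (4.8 − 2.8) = -2.45
(y − y*) = -2.45 / 0.5 = -4.90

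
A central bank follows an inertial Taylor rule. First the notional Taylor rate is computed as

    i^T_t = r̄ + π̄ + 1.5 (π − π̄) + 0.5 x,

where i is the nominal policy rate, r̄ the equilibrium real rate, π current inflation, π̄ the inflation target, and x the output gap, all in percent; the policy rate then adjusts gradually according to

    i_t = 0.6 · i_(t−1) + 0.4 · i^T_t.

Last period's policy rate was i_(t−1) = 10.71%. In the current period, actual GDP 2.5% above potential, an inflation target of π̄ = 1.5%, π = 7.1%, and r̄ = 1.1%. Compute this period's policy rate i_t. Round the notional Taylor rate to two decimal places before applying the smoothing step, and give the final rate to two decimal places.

11.33%

Output 2.5% above potential → x = 2.5.
i^T_t = 1.1 + 1.5 + 1.5 × (7.1 − 1.5) + 0.5 × 2.5
   = 1.1 + 1.5 + 8.4 + 1.25 = 12.25
i_t = 0.6 × 10.71 + 0.4 × 12.25 = 6.426 + 4.9 = 11.33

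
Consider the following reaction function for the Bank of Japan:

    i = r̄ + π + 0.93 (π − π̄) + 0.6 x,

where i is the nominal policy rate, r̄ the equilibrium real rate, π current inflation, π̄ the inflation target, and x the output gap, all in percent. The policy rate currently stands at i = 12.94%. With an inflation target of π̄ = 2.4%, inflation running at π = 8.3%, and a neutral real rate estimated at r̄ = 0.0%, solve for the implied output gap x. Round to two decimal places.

-1.41%

0.6 x = 12.94 − 0.0 − 8.3 − 0.93 × (8.3 − 2.4) = -0.847
x = -0.847 / 0.6 = -1.41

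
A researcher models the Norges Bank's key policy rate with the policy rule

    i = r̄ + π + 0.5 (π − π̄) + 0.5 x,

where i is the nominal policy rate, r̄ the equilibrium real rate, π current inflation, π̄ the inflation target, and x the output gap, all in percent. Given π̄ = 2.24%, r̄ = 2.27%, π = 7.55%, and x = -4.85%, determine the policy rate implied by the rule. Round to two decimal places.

10.05%

i = 2.27 + 7.55 + 0.5 × (7.55 − 2.24) + 0.5 × (-4.85)
   = 2.27 + 7.55 + 2.655 − 2.425 = 10.05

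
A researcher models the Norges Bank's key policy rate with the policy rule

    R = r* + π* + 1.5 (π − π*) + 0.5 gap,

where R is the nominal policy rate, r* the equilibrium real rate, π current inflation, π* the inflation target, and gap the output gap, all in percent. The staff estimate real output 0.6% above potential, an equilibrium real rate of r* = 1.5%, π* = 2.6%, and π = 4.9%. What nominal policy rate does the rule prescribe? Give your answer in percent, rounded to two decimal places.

Output 0.6% above potential → gap = 0.6.
R = 1.5 + 2.6 + 1.5 × (4.9 − 2.6) + 0.5 × 0.6
   = 1.5 + 2.6 + 3.45 + 0.3 = 7.85

7.85%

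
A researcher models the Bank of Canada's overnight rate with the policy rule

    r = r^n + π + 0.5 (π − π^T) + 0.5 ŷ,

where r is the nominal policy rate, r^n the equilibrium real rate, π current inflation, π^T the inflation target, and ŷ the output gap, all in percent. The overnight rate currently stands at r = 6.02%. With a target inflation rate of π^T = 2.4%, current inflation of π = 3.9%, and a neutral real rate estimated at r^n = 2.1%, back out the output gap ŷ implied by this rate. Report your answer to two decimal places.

-1.46%

0.5 ŷ = 6.02 − 2.1 − 3.9 − 0.5 × (3.9 − 2.4) = -0.73
ŷ = -0.73 / 0.5 = -1.46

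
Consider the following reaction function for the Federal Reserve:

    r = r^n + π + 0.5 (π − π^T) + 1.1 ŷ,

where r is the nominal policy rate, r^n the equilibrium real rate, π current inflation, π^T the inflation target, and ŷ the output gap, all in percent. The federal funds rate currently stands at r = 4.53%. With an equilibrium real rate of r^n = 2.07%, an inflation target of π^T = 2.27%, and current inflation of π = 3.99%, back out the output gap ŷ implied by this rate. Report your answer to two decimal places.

-2.17%

1.1 ŷ = 4.53 − 2.07 − 3.99 − 0.5 × (3.99 − 2.27) = -2.39
ŷ = -2.39 / 1.1 = -2.17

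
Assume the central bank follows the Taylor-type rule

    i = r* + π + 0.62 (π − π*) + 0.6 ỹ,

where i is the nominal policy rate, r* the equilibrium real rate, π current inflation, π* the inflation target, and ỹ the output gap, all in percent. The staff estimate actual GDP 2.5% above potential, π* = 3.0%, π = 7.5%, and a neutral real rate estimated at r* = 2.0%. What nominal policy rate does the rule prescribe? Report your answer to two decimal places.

13.79%

Output 2.5% above potential → ỹ = 2.5.
i = 2.0 + 7.5 + 0.62 × (7.5 − 3.0) + 0.6 × 2.5
   = 2.0 + 7.5 + 2.79 + 1.5 = 13.79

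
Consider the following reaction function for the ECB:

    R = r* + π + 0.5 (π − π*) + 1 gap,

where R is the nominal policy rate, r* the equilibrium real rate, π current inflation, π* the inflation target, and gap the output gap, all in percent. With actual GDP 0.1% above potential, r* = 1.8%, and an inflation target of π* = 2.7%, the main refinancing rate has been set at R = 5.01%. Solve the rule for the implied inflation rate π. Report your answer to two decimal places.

Output 0.1% above potential → gap = 0.1.
Collecting π: R = r* + (1 + 0.5) π − 0.5 π* + 1 gap
1.5 π = 5.01 − 1.8 + 0.5 × 2.7 − 1 × 0.1 = 4.46
π = 4.46 / 1.5 = 2.97

2.97%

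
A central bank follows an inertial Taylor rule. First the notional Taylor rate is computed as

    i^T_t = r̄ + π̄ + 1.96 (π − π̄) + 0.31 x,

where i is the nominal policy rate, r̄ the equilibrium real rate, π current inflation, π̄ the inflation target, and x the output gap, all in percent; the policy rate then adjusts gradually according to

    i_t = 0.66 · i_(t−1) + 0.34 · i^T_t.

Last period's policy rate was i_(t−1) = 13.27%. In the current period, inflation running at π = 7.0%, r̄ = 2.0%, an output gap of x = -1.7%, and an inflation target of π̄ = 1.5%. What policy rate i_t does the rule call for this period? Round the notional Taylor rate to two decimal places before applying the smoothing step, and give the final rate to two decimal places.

i^T_t = 2.0 + 1.5 + 1.96 × (7.0 − 1.5) + 0.31 × (-1.7)
   = 2.0 + 1.5 + 10.78 − 0.527 = 13.75
i_t = 0.66 × 13.27 + 0.34 × 13.75 = 8.7582 + 4.675 = 13.43

13.43%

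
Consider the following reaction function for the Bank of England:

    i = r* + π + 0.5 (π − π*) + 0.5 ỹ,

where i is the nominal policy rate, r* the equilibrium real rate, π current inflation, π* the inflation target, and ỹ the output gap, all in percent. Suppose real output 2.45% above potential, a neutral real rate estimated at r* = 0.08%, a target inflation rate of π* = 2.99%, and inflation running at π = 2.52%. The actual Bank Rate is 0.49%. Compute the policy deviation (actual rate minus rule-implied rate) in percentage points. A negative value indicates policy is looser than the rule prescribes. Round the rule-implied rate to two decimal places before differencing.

Output 2.45% above potential → ỹ = 2.45.
i = 0.08 + 2.52 + 0.5 × (2.52 − 2.99) + 0.5 × 2.45
   = 0.08 + 2.52 − 0.235 + 1.225 = 3.59
Deviation = 0.49 − 3.59 = -3.10 pp.

-3.10 pp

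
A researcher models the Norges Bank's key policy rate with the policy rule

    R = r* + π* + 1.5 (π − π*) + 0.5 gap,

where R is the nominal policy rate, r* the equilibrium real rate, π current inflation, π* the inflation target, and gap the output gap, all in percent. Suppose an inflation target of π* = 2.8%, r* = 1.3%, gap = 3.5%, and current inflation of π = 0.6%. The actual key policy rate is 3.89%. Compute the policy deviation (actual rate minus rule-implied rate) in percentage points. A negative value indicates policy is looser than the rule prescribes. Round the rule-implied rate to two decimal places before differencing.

1.34 pp

R = 1.3 + 2.8 + 1.5 × (0.6 − 2.8) + 0.5 × 3.5
   = 1.3 + 2.8 − 3.3 + 1.75 = 2.55
Deviation = 3.89 − 2.55 = 1.34 pp.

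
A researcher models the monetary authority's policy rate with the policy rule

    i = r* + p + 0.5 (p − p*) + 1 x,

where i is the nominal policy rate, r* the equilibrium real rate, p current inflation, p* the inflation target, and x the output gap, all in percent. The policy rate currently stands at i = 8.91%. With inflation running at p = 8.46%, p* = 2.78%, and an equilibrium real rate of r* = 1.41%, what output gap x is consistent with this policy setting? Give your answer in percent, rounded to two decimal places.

-3.80%

1 x = 8.91 − 1.41 − 8.46 − 0.5 × (8.46 − 2.78) = -3.8
x = -3.8 / 1 = -3.80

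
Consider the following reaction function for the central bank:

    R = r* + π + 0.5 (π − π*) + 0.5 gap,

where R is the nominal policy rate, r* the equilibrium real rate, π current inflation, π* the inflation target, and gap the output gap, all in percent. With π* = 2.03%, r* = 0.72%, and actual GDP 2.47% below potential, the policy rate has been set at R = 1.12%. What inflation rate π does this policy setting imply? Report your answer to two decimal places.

Output 2.47% below potential → gap = -2.47.
Collecting π: R = r* + (1 + 0.5) π − 0.5 π* + 0.5 gap
1.5 π = 1.12 − 0.72 + 0.5 × 2.03 − 0.5 × (-2.47) = 2.65
π = 2.65 / 1.5 = 1.77

1.77%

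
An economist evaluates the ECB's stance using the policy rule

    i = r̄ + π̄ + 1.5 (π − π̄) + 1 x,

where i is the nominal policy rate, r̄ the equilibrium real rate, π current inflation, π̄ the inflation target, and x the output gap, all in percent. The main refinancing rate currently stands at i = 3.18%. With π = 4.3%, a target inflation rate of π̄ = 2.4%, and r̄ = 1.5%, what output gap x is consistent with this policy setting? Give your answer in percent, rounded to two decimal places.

1 x = 3.18 − 1.5 − 2.4 − 1.5 × (4.3 − 2.4) = -3.57
x = -3.57 / 1 = -3.57

-3.57%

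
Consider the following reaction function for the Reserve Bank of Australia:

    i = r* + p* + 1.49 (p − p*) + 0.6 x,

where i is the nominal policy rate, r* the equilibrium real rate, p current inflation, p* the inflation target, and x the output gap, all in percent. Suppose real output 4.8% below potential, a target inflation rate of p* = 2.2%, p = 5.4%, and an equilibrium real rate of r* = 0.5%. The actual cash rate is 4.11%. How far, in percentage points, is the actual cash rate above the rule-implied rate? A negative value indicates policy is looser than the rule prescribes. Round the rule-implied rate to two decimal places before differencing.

-0.48 pp

Output 4.8% below potential → x = -4.8.
i = 0.5 + 2.2 + 1.49 × (5.4 − 2.2) + 0.6 × (-4.8)
   = 0.5 + 2.2 + 4.768 − 2.88 = 4.59
Deviation = 4.11 − 4.59 = -0.48 pp.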